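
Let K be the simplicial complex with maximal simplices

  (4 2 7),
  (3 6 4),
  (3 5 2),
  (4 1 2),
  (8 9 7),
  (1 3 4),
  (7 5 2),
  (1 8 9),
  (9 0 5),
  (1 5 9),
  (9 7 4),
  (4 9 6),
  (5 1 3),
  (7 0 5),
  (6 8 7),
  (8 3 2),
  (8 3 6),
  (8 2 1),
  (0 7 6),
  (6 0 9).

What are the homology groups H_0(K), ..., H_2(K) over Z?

Take the total order 0 < 1 < 2 < 3 < 4 < 5 < 6 < 7 < 8 < 9 on the vertex set. Then K (dimension 2) consists of the simplices:

  0-simplices (10): [0], [1], [2], [3], [4], [5], [6], [7], [8], [9]
  1-simplices (30): (30 of them)
  2-simplices (20): (20 of them)

so the chain groups are C_0 ≅ Z^10, C_1 ≅ Z^30, C_2 ≅ Z^20.

∂_1: C_1 → C_0 is given by ∂[p,q] = [q] − [p]. For instance
  ∂[1,2] = [2] − [1].
The resulting 10×30 matrix has rank 9, and its Smith normal form has invariant factors (1,1,1,1,1,1,1,1,1).

The boundary map ∂_2: C_2 → C_1 sends each 2-simplex [p,q,r] to [q,r] − [p,r] + [p,q]. For instance
  ∂[0,6,9] = [6,9] − [0,9] + [0,6],
  ∂[1,3,4] = [3,4] − [1,4] + [1,3].
As a 30×20 matrix over Z this has rank 20, with invariant factors (1,1,1,1,1,1,1,1,1,1,1,1,1,1,1,1,1,1,1,2).

Now H_k = ker ∂_k / im ∂_{k+1}, so:

  H_0: rank C_0 − rank ∂_1 = 10 − 9 = 1, and the invariant factors of ∂_1 are all 1, so H_0 = Z.
  H_1: rank ker ∂_1 − rank ∂_2 = (30 − 9) − 20 = 1, and ∂_2 has invariant factor 2 > 1, so H_1 = Z ⊕ Z/2.
  H_2: rank ker ∂_2 − rank ∂_3 = (20 − 20) − 0 = 0, and there is no ∂_3, so H_2 = 0.

As a check, the Euler characteristic is 10 − 30 + 20 = 0, which agrees with 1 − 1 + 0 = 0.

H_0 = Z,  H_1 = Z ⊕ Z/2,  H_2 = 0.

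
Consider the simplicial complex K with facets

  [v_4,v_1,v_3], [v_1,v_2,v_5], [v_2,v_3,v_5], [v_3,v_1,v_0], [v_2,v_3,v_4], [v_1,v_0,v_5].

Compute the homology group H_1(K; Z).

Fix the vertex order v_0 < v_1 < v_2 < v_3 < v_4 < v_5 and write every simplex with vertices in increasing order. Then dim K = 2 and the simplices of K are:

  0-simplices (6): [v_0], [v_1], [v_2], [v_3], [v_4], [v_5]
  1-simplices (12): [v_0,v_1], [v_0,v_3], [v_0,v_5], [v_1,v_2], [v_1,v_3], [v_1,v_4], [v_1,v_5], [v_2,v_3], [v_2,v_4], [v_2,v_5], [v_3,v_4], [v_3,v_5]
  2-simplices (6): [v_0,v_1,v_3], [v_0,v_1,v_5], [v_1,v_2,v_5], [v_1,v_3,v_4], [v_2,v_3,v_4], [v_2,v_3,v_5]

Hence C_0 ≅ Z^6, C_1 ≅ Z^12, C_2 ≅ Z^6.

∂_1: C_1 → C_0 sends each edge [p,q] (with p < q) to q − p. For instance
  ∂[v_2,v_4] = [v_4] − [v_2].
As a 6×12 matrix over Z this has rank 5, with invariant factors (1,1,1,1,1).

Boundary ∂_2: C_2 → C_1 acts by ∂[p,q,r] = [q,r] − [p,r] + [p,q]. For instance
  ∂[v_0,v_1,v_3] = [v_1,v_3] − [v_0,v_3] + [v_0,v_1],
  ∂[v_1,v_2,v_5] = [v_2,v_5] − [v_1,v_5] + [v_1,v_2].
The 12×6 boundary matrix has rank 6 and Smith normal form diag(1,1,1,1,1,1).

Now H_k = ker ∂_k / im ∂_{k+1}, so:

  H_1: rank ker ∂_1 − rank ∂_2 = (12 − 5) − 6 = 1, and the invariant factors of ∂_2 are all 1, so H_1 ≅ Z.

H_1 = Z.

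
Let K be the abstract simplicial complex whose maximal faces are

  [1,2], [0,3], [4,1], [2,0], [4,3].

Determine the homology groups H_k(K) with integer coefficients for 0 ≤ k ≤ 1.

We work with the vertex ordering 0 < 1 < 2 < 3 < 4. The simplices of K, each written with vertices in increasing order, are:

  0-simplices (5): [0], [1], [2], [3], [4]
  1-simplices (5): [0,2], [0,3], [1,2], [1,4], [3,4]

giving chain groups C_0 ≅ Z^5, C_1 ≅ Z^5.

Boundary ∂_1: C_1 → C_0 sends each edge [p,q] (with p < q) to q − p.
The resulting 5×5 matrix has rank 4, and its Smith normal form has invariant factors (1,1,1,1).

From H_k ≅ ker(∂_k) / im(∂_{k+1}) we obtain:

  H_0: rank C_0 − rank ∂_1 = 5 − 4 = 1, and the invariant factors of ∂_1 are all 1, so H_0 = Z.
  H_1: rank ker ∂_1 − rank ∂_2 = (5 − 4) − 0 = 1, and there is no ∂_2, so H_1 = Z.

As a check, the Euler characteristic is 5 − 5 = 0, which agrees with 1 − 1 = 0.
(K is a triangulation of the circle S^1.)

H_0 = Z,  H_1 = Z.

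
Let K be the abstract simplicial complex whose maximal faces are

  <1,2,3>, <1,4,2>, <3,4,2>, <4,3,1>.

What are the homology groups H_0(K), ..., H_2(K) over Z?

H_0 = Z,  H_1 = 0,  H_2 = Z.

K has 4 vertices, 6 edges, 4 triangles.
rank ∂_0 = 0, rank ∂_1 = 3 ⇒ b_0 = 4 − 0 − 3 = 1; all invariant factors of ∂_1 are 1 so no torsion. So H_0 ≅ Z.
rank ∂_1 = 3, rank ∂_2 = 3 ⇒ b_1 = 6 − 3 − 3 = 0; all invariant factors of ∂_2 are 1 so no torsion. So H_1 ≅ 0.
rank ∂_2 = 3, rank ∂_3 = 0 ⇒ b_2 = 4 − 3 − 0 = 1. So H_2 ≅ Z.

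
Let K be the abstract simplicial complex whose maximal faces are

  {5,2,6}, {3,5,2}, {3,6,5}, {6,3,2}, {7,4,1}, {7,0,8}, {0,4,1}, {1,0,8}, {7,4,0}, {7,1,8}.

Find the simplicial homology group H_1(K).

Order the vertices as 0 < 1 < 2 < 3 < 4 < 5 < 6 < 7 < 8. Listing each simplex with vertices in this order, K has dimension 2 with simplices:

  0-simplices (9): [0], [1], [2], [3], [4], [5], [6], [7], [8]
  1-simplices (15): [0,1], [0,4], [0,7], [0,8], [1,4], [1,7], [1,8], [2,3], [2,5], [2,6], [3,5], [3,6], [4,7], [5,6], [7,8]
  2-simplices (10): [0,1,4], [0,1,8], [0,4,7], [0,7,8], [1,4,7], [1,7,8], [2,3,5], [2,3,6], [2,5,6], [3,5,6]

giving chain groups C_0 ≅ Z^9, C_1 ≅ Z^15, C_2 ≅ Z^10.

Boundary ∂_1: C_1 → C_0 is given by ∂[p,q] = [q] − [p].
The resulting 9×15 matrix has rank 7, and its Smith normal form has invariant factors (1,1,1,1,1,1,1).

Boundary ∂_2: C_2 → C_1 acts by ∂[p,q,r] = [q,r] − [p,r] + [p,q]. For instance
  ∂[0,7,8] = [7,8] − [0,8] + [0,7],
  ∂[1,4,7] = [4,7] − [1,7] + [1,4].
The resulting 15×10 matrix has rank 8, and its Smith normal form has invariant factors (1,1,1,1,1,1,1,1).

Now H_k = ker ∂_k / im ∂_{k+1}, so:

  H_1: rank ker ∂_1 − rank ∂_2 = (15 − 7) − 8 = 0, and the invariant factors of ∂_2 are all 1, so H_1 ≅ 0.

H_1 ≅ 0.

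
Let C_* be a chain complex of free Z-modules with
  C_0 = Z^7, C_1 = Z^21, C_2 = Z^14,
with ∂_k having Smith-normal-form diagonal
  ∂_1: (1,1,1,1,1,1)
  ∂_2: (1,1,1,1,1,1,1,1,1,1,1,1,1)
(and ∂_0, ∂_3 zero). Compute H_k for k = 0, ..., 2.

H_0 = Z,  H_1 = Z^2,  H_2 = Z.

H_0: b_0 = 7 − 0 − 6 = 1; torsion from ∂_1 factors > 1: none. So H_0 = Z.
H_1: b_1 = 21 − 6 − 13 = 2; torsion from ∂_2 factors > 1: none. So H_1 = Z^2.
H_2: b_2 = 14 − 13 − 0 = 1; torsion from ∂_3 factors > 1: none. So H_2 = Z.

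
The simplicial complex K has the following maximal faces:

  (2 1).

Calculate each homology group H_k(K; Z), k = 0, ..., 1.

We work with the vertex ordering 1 < 2. The simplices of K, each written with vertices in increasing order, are:

  0-simplices (2): [1], [2]
  1-simplices (1): [1,2]

Hence C_0 ≅ Z^2, C_1 ≅ Z^1.

Boundary ∂_1: C_1 → C_0 sends each edge [p,q] (with p < q) to q − p.
The 2×1 boundary matrix has rank 1 and Smith normal form diag(1).

Reading off H_k = ker ∂_k / im ∂_{k+1}:

  H_0: rank C_0 − rank ∂_1 = 2 − 1 = 1, and the invariant factors of ∂_1 are all 1, so H_0 = Z.
  H_1: rank ker ∂_1 − rank ∂_2 = (1 − 1) − 0 = 0, and there is no ∂_2, so H_1 = 0.

H_0 = Z,  H_1 = 0.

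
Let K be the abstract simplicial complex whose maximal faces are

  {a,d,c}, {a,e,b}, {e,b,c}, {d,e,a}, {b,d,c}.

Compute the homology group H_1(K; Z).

We work with the vertex ordering a < b < c < d < e. The simplices of K, each written with vertices in increasing order, are:

  0-simplices (5): a, b, c, d, e
  1-simplices (10): ab, ac, ad, ae, bc, bd, be, cd, ce, de
  2-simplices (5): abe, acd, ade, bcd, bce

so the chain groups are C_0 ≅ Z^5, C_1 ≅ Z^10, C_2 ≅ Z^5.

The boundary map ∂_1: C_1 → C_0 sends each edge [p,q] (with p < q) to q − p. For instance
  ∂de = e − d.
The resulting 5×10 matrix has rank 4, and its Smith normal form has invariant factors (1,1,1,1).

The boundary map ∂_2: C_2 → C_1 sends each 2-simplex [p,q,r] to [q,r] − [p,r] + [p,q]. For instance
  ∂abe = be − ae + ab,
  ∂ade = de − ae + ad.
The resulting 10×5 matrix has rank 5, and its Smith normal form has invariant factors (1,1,1,1,1).

Now H_k = ker ∂_k / im ∂_{k+1}, so:

  H_1: rank ker ∂_1 − rank ∂_2 = (10 − 4) − 5 = 1, and the invariant factors of ∂_2 are all 1, so H_1 ≅ Z.

H_1 ≅ Z.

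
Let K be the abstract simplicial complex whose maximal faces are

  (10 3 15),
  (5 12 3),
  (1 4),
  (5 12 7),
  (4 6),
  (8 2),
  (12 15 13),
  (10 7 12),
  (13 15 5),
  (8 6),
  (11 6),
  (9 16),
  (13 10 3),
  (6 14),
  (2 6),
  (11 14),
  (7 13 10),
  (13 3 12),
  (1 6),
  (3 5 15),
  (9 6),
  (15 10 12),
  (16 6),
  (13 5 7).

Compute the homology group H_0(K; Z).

Take the total order 1 < 2 < 3 < 4 < 5 < 6 < 7 < 8 < 9 < 10 < 11 < 12 < 13 < 14 < 15 < 16 on the vertex set. Then K (dimension 2) consists of the simplices:

  0-simplices (16): [1], [2], [3], [4], [5], [6], [7], [8], [9], [10], [11], [12], [13], [14], [15], [16]
  1-simplices (30): (30 of them)
  2-simplices (12): [3,5,12], [3,5,15], [3,10,13], [3,10,15], [3,12,13], [5,7,12], [5,7,13], [5,13,15], [7,10,12], [7,10,13], [10,12,15], [12,13,15]

giving chain groups C_0 ≅ Z^16, C_1 ≅ Z^30, C_2 ≅ Z^12.

Boundary ∂_1: C_1 → C_0 sends each edge [p,q] (with p < q) to q − p. For instance
  ∂[5,12] = [12] − [5].
The resulting 16×30 matrix has rank 14, and its Smith normal form has invariant factors (1,1,1,1,1,1,1,1,1,1,1,1,1,1).

The boundary map ∂_2: C_2 → C_1 maps a triangle to the signed sum of its edges. For instance
  ∂[7,10,12] = [10,12] − [7,12] + [7,10],
  ∂[7,10,13] = [10,13] − [7,13] + [7,10].
The resulting 30×12 matrix has rank 12, and its Smith normal form has invariant factors (1,1,1,1,1,1,1,1,1,1,1,2).

From H_k ≅ ker(∂_k) / im(∂_{k+1}) we obtain:

  H_0: rank C_0 − rank ∂_1 = 16 − 14 = 2, and the invariant factors of ∂_1 are all 1, so H_0 ≅ Z^2.

(K is a triangulation of the disjoint union of a wedge of 4 circles and the real projective plane RP^2.)

H_0 ≅ Z^2.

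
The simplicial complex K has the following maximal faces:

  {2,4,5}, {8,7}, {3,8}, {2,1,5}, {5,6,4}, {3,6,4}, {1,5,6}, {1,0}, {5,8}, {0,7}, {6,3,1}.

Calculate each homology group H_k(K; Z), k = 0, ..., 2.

H_0 ≅ Z,  H_1 ≅ Z^2,  H_2 = 0.

Take the total order 0 < 1 < 2 < 3 < 4 < 5 < 6 < 7 < 8 on the vertex set. Then K (dimension 2) consists of the simplices:

  0-simplices (9): [0], [1], [2], [3], [4], [5], [6], [7], [8]
  1-simplices (16): [0,1], [0,7], [1,2], [1,3], [1,5], [1,6], [2,4], [2,5], [3,4], [3,6], [3,8], [4,5], [4,6], [5,6], [5,8], [7,8]
  2-simplices (6): [1,2,5], [1,3,6], [1,5,6], [2,4,5], [3,4,6], [4,5,6]

Hence C_0 ≅ Z^9, C_1 ≅ Z^16, C_2 ≅ Z^6.

∂_1: C_1 → C_0 sends each edge [p,q] (with p < q) to q − p. For instance
  ∂[3,4] = [4] − [3].
This gives a 9×16 integer matrix of rank 8; reducing to Smith normal form yields diagonal entries (1,1,1,1,1,1,1,1).

Boundary ∂_2: C_2 → C_1 acts by ∂[p,q,r] = [q,r] − [p,r] + [p,q]. For instance
  ∂[2,4,5] = [4,5] − [2,5] + [2,4],
  ∂[1,5,6] = [5,6] − [1,6] + [1,5].
The 16×6 boundary matrix has rank 6 and Smith normal form diag(1,1,1,1,1,1).

From H_k ≅ ker(∂_k) / im(∂_{k+1}) we obtain:

  H_0: rank C_0 − rank ∂_1 = 9 − 8 = 1, and the invariant factors of ∂_1 are all 1, so H_0 ≅ Z.
  H_1: rank ker ∂_1 − rank ∂_2 = (16 − 8) − 6 = 2, and the invariant factors of ∂_2 are all 1, so H_1 ≅ Z^2.
  H_2: rank ker ∂_2 − rank ∂_3 = (6 − 6) − 0 = 0, and there is no ∂_3, so H_2 ≅ 0.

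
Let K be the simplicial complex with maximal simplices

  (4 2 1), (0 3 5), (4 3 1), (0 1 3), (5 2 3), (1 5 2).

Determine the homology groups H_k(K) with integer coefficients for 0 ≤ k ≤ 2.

H_0 = Z,  H_1 = Z,  H_2 = 0.

We work with the vertex ordering 0 < 1 < 2 < 3 < 4 < 5. The simplices of K, each written with vertices in increasing order, are:

  0-simplices (6): [0], [1], [2], [3], [4], [5]
  1-simplices (12): [0,1], [0,3], [0,5], [1,2], [1,3], [1,4], [1,5], [2,3], [2,4], [2,5], [3,4], [3,5]
  2-simplices (6): [0,1,3], [0,3,5], [1,2,4], [1,2,5], [1,3,4], [2,3,5]

so the chain groups are C_0 ≅ Z^6, C_1 ≅ Z^12, C_2 ≅ Z^6.

The boundary map ∂_1: C_1 → C_0 maps an edge to its endpoints' difference, ∂[p,q] = q − p. For instance
  ∂[0,1] = [1] − [0].
The 6×12 boundary matrix has rank 5 and Smith normal form diag(1,1,1,1,1).

The boundary map ∂_2: C_2 → C_1 acts by ∂[p,q,r] = [q,r] − [p,r] + [p,q]. For instance
  ∂[1,3,4] = [3,4] − [1,4] + [1,3],
  ∂[2,3,5] = [3,5] − [2,5] + [2,3].
The resulting 12×6 matrix has rank 6, and its Smith normal form has invariant factors (1,1,1,1,1,1).

From H_k ≅ ker(∂_k) / im(∂_{k+1}) we obtain:

  H_0: rank C_0 − rank ∂_1 = 6 − 5 = 1, and the invariant factors of ∂_1 are all 1, so H_0 = Z.
  H_1: rank ker ∂_1 − rank ∂_2 = (12 − 5) − 6 = 1, and the invariant factors of ∂_2 are all 1, so H_1 = Z.
  H_2: rank ker ∂_2 − rank ∂_3 = (6 − 6) − 0 = 0, and there is no ∂_3, so H_2 = 0.

As a check, the Euler characteristic is 6 − 12 + 6 = 0, which agrees with 1 − 1 + 0 = 0.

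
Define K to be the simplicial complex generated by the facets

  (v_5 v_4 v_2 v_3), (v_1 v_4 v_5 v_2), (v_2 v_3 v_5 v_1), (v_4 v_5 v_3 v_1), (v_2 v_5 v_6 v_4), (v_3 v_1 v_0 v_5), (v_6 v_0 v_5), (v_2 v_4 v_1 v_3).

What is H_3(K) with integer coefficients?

Fix the vertex order v_0 < v_1 < v_2 < v_3 < v_4 < v_5 < v_6 and write every simplex with vertices in increasing order. Then dim K = 3 and the simplices of K are:

  0-simplices (7): [v_0], [v_1], [v_2], [v_3], [v_4], [v_5], [v_6]
  1-simplices (17): (17 of them)
  2-simplices (17): (17 of them)
  3-simplices (7): [v_0,v_1,v_3,v_5], [v_1,v_2,v_3,v_4], [v_1,v_2,v_3,v_5], [v_1,v_2,v_4,v_5], [v_1,v_3,v_4,v_5], [v_2,v_3,v_4,v_5], [v_2,v_4,v_5,v_6]

giving chain groups C_0 ≅ Z^7, C_1 ≅ Z^17, C_2 ≅ Z^17, C_3 ≅ Z^7.

∂_1: C_1 → C_0 is given by ∂[p,q] = [q] − [p]. For instance
  ∂[v_0,v_1] = [v_1] − [v_0].
As a 7×17 matrix over Z this has rank 6, with invariant factors (1,1,1,1,1,1).

∂_2: C_2 → C_1 maps a triangle to the signed sum of its edges. For instance
  ∂[v_2,v_4,v_6] = [v_4,v_6] − [v_2,v_6] + [v_2,v_4],
  ∂[v_1,v_2,v_5] = [v_2,v_5] − [v_1,v_5] + [v_1,v_2].
The resulting 17×17 matrix has rank 11, and its Smith normal form has invariant factors (1,1,1,1,1,1,1,1,1,1,1).

Boundary ∂_3: C_3 → C_2 sends each 3-simplex σ to the alternating sum Σ_i (−1)^i (σ with its i-th vertex removed). For instance
  ∂[v_1,v_2,v_3,v_5] = [v_2,v_3,v_5] − [v_1,v_3,v_5] + [v_1,v_2,v_5] − [v_1,v_2,v_3],
  ∂[v_2,v_4,v_5,v_6] = [v_4,v_5,v_6] − [v_2,v_5,v_6] + [v_2,v_4,v_6] − [v_2,v_4,v_5].
As a 17×7 matrix over Z this has rank 6, with invariant factors (1,1,1,1,1,1).

Now H_k = ker ∂_k / im ∂_{k+1}, so:

  H_3: rank ker ∂_3 − rank ∂_4 = (7 − 6) − 0 = 1, and there is no ∂_4, so H_3 ≅ Z.

H_3 = Z.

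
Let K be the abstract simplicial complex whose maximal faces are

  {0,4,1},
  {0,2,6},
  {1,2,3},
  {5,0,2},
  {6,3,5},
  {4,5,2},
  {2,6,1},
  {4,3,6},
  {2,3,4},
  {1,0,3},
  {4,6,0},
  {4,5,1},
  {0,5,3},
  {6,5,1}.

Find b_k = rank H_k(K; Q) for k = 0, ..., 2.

We work with the vertex ordering 0 < 1 < 2 < 3 < 4 < 5 < 6. The simplices of K, each written with vertices in increasing order, are:

  0-simplices (7): [0], [1], [2], [3], [4], [5], [6]
  1-simplices (21): [0,1], [0,2], [0,3], [0,4], [0,5], [0,6], [1,2], [1,3], [1,4], [1,5], [1,6], [2,3], [2,4], [2,5], [2,6], [3,4], [3,5], [3,6], [4,5], [4,6], [5,6]
  2-simplices (14): [0,1,3], [0,1,4], [0,2,5], [0,2,6], [0,3,5], [0,4,6], [1,2,3], [1,2,6], [1,4,5], [1,5,6], [2,3,4], [2,4,5], [3,4,6], [3,5,6]

giving chain groups C_0 ≅ Z^7, C_1 ≅ Z^21, C_2 ≅ Z^14.

∂_1: C_1 → C_0 maps an edge to its endpoints' difference, ∂[p,q] = q − p.
This gives a 7×21 integer matrix of rank 6; reducing to Smith normal form yields diagonal entries (1,1,1,1,1,1).

The boundary map ∂_2: C_2 → C_1 acts by ∂[p,q,r] = [q,r] − [p,r] + [p,q]. For instance
  ∂[0,2,6] = [2,6] − [0,6] + [0,2],
  ∂[0,1,3] = [1,3] − [0,3] + [0,1].
The resulting 21×14 matrix has rank 13, and its Smith normal form has invariant factors (1,1,1,1,1,1,1,1,1,1,1,1,1).

Reading off H_k = ker ∂_k / im ∂_{k+1}:

  H_0: rank C_0 − rank ∂_1 = 7 − 6 = 1, and the invariant factors of ∂_1 are all 1, so H_0 ≅ Z.
  H_1: rank ker ∂_1 − rank ∂_2 = (21 − 6) − 13 = 2, and the invariant factors of ∂_2 are all 1, so H_1 ≅ Z^2.
  H_2: rank ker ∂_2 − rank ∂_3 = (14 − 13) − 0 = 1, and there is no ∂_3, so H_2 ≅ Z.

(K is a triangulation of the torus T^2.)

Hence the Betti numbers are b_0 = 1, b_1 = 2, b_2 = 1.

b_0 = 1, b_1 = 2, b_2 = 1.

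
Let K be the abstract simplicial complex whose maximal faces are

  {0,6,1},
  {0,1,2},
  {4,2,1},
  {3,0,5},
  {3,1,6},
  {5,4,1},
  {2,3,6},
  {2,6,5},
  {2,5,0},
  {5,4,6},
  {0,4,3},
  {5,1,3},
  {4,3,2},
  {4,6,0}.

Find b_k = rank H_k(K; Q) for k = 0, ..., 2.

b_0 = 1, b_1 = 2, b_2 = 1.

K has 7 vertices, 21 edges, 14 triangles.
rank ∂_0 = 0, rank ∂_1 = 6 ⇒ b_0 = 7 − 0 − 6 = 1; all invariant factors of ∂_1 are 1 so no torsion. So H_0 = Z.
rank ∂_1 = 6, rank ∂_2 = 13 ⇒ b_1 = 21 − 6 − 13 = 2; all invariant factors of ∂_2 are 1 so no torsion. So H_1 = Z^2.
rank ∂_2 = 13, rank ∂_3 = 0 ⇒ b_2 = 14 − 13 − 0 = 1. So H_2 = Z.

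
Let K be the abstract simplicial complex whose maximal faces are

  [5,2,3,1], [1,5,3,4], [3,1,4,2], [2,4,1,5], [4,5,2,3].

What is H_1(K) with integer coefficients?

H_1 ≅ 0.

Order the vertices as 1 < 2 < 3 < 4 < 5. Listing each simplex with vertices in this order, K has dimension 3 with simplices:

  0-simplices (5): [1], [2], [3], [4], [5]
  1-simplices (10): [1,2], [1,3], [1,4], [1,5], [2,3], [2,4], [2,5], [3,4], [3,5], [4,5]
  2-simplices (10): [1,2,3], [1,2,4], [1,2,5], [1,3,4], [1,3,5], [1,4,5], [2,3,4], [2,3,5], [2,4,5], [3,4,5]
  3-simplices (5): [1,2,3,4], [1,2,3,5], [1,2,4,5], [1,3,4,5], [2,3,4,5]

so the chain groups are C_0 ≅ Z^5, C_1 ≅ Z^10, C_2 ≅ Z^10, C_3 ≅ Z^5.

The boundary map ∂_1: C_1 → C_0 is given by ∂[p,q] = [q] − [p].
This gives a 5×10 integer matrix of rank 4; reducing to Smith normal form yields diagonal entries (1,1,1,1).

Boundary ∂_2: C_2 → C_1 maps a triangle to the signed sum of its edges. For instance
  ∂[1,3,5] = [3,5] − [1,5] + [1,3],
  ∂[1,3,4] = [3,4] − [1,4] + [1,3].
The 10×10 boundary matrix has rank 6 and Smith normal form diag(1,1,1,1,1,1).

Boundary ∂_3: C_3 → C_2 sends each 3-simplex σ to the alternating sum Σ_i (−1)^i (σ with its i-th vertex removed). For instance
  ∂[1,2,3,4] = [2,3,4] − [1,3,4] + [1,2,4] − [1,2,3],
  ∂[1,2,3,5] = [2,3,5] − [1,3,5] + [1,2,5] − [1,2,3].
The 10×5 boundary matrix has rank 4 and Smith normal form diag(1,1,1,1).

Computing H_k = (kernel of ∂_k) / (image of ∂_{k+1}):

  H_1: rank ker ∂_1 − rank ∂_2 = (10 − 4) − 6 = 0, and the invariant factors of ∂_2 are all 1, so H_1 ≅ 0.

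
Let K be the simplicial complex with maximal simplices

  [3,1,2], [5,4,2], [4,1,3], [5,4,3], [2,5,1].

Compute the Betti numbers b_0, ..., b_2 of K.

K has 5 vertices, 10 edges, 5 triangles.
rank ∂_0 = 0, rank ∂_1 = 4 ⇒ b_0 = 5 − 0 − 4 = 1; all invariant factors of ∂_1 are 1 so no torsion. So H_0 ≅ Z.
rank ∂_1 = 4, rank ∂_2 = 5 ⇒ b_1 = 10 − 4 − 5 = 1; all invariant factors of ∂_2 are 1 so no torsion. So H_1 ≅ Z.
rank ∂_2 = 5, rank ∂_3 = 0 ⇒ b_2 = 5 − 5 − 0 = 0. So H_2 ≅ 0.

b_0 = 1, b_1 = 1, b_2 = 0.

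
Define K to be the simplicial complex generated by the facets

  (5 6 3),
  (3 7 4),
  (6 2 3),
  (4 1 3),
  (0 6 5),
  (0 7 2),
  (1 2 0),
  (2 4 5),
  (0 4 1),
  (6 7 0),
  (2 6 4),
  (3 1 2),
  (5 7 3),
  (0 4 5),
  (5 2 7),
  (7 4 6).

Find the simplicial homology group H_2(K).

H_2 = Z.

Order the vertices as 0 < 1 < 2 < 3 < 4 < 5 < 6 < 7. Listing each simplex with vertices in this order, K has dimension 2 with simplices:

  0-simplices (8): [0], [1], [2], [3], [4], [5], [6], [7]
  1-simplices (24): (24 of them)
  2-simplices (16): [0,1,2], [0,1,4], [0,2,7], [0,4,5], [0,5,6], [0,6,7], [1,2,3], [1,3,4], [2,3,6], [2,4,5], [2,4,6], [2,5,7], [3,4,7], [3,5,6], [3,5,7], [4,6,7]

Hence C_0 ≅ Z^8, C_1 ≅ Z^24, C_2 ≅ Z^16.

Boundary ∂_1: C_1 → C_0 is given by ∂[p,q] = [q] − [p]. For instance
  ∂[4,7] = [7] − [4].
As a 8×24 matrix over Z this has rank 7, with invariant factors (1,1,1,1,1,1,1).

The boundary map ∂_2: C_2 → C_1 maps a triangle to the signed sum of its edges. For instance
  ∂[0,1,4] = [1,4] − [0,4] + [0,1],
  ∂[0,4,5] = [4,5] − [0,5] + [0,4].
As a 24×16 matrix over Z this has rank 15, with invariant factors (1,1,1,1,1,1,1,1,1,1,1,1,1,1,1).

From H_k ≅ ker(∂_k) / im(∂_{k+1}) we obtain:

  H_2: rank ker ∂_2 − rank ∂_3 = (16 − 15) − 0 = 1, and there is no ∂_3, so H_2 = Z.

(K is a triangulation of the torus T^2.)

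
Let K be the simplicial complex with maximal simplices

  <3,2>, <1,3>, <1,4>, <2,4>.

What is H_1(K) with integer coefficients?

H_1 = Z.

Take the total order 1 < 2 < 3 < 4 on the vertex set. Then K (dimension 1) consists of the simplices:

  0-simplices (4): [1], [2], [3], [4]
  1-simplices (4): [1,3], [1,4], [2,3], [2,4]

giving chain groups C_0 ≅ Z^4, C_1 ≅ Z^4.

∂_1: C_1 → C_0 is given by ∂[p,q] = [q] − [p]. For instance
  ∂[2,4] = [4] − [2].
This gives a 4×4 integer matrix of rank 3; reducing to Smith normal form yields diagonal entries (1,1,1).

Computing H_k = (kernel of ∂_k) / (image of ∂_{k+1}):

  H_1: rank ker ∂_1 − rank ∂_2 = (4 − 3) − 0 = 1, and there is no ∂_2, so H_1 ≅ Z.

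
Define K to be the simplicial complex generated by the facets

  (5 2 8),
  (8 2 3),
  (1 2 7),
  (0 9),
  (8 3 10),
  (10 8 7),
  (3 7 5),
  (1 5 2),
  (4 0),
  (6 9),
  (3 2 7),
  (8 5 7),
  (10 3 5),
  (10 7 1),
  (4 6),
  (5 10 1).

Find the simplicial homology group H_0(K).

H_0 = Z^2.

Take the total order 0 < 1 < 2 < 3 < 4 < 5 < 6 < 7 < 8 < 9 < 10 on the vertex set. Then K (dimension 2) consists of the simplices:

  0-simplices (11): [0], [1], [2], [3], [4], [5], [6], [7], [8], [9], [10]
  1-simplices (22): [0,4], [0,9], [1,2], [1,5], [1,7], [1,10], [2,3], [2,5], [2,7], [2,8], [3,5], [3,7], [3,8], [3,10], [4,6], [5,7], [5,8], [5,10], [6,9], [7,8], [7,10], [8,10]
  2-simplices (12): [1,2,5], [1,2,7], [1,5,10], [1,7,10], [2,3,7], [2,3,8], [2,5,8], [3,5,7], [3,5,10], [3,8,10], [5,7,8], [7,8,10]

so the chain groups are C_0 ≅ Z^11, C_1 ≅ Z^22, C_2 ≅ Z^12.

The boundary map ∂_1: C_1 → C_0 maps an edge to its endpoints' difference, ∂[p,q] = q − p. For instance
  ∂[2,8] = [8] − [2].
The resulting 11×22 matrix has rank 9, and its Smith normal form has invariant factors (1,1,1,1,1,1,1,1,1).

∂_2: C_2 → C_1 sends each 2-simplex [p,q,r] to [q,r] − [p,r] + [p,q]. For instance
  ∂[2,3,8] = [3,8] − [2,8] + [2,3],
  ∂[2,5,8] = [5,8] − [2,8] + [2,5].
The resulting 22×12 matrix has rank 12, and its Smith normal form has invariant factors (1,1,1,1,1,1,1,1,1,1,1,2).

From H_k ≅ ker(∂_k) / im(∂_{k+1}) we obtain:

  H_0: rank C_0 − rank ∂_1 = 11 − 9 = 2, and the invariant factors of ∂_1 are all 1, so H_0 = Z^2.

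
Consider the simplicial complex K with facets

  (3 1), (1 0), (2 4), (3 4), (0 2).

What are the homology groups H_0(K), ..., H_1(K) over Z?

Take the total order 0 < 1 < 2 < 3 < 4 on the vertex set. Then K (dimension 1) consists of the simplices:

  0-simplices (5): [0], [1], [2], [3], [4]
  1-simplices (5): [0,1], [0,2], [1,3], [2,4], [3,4]

so the chain groups are C_0 ≅ Z^5, C_1 ≅ Z^5.

The boundary map ∂_1: C_1 → C_0 maps an edge to its endpoints' difference, ∂[p,q] = q − p.
The resulting 5×5 matrix has rank 4, and its Smith normal form has invariant factors (1,1,1,1).

Computing H_k = (kernel of ∂_k) / (image of ∂_{k+1}):

  H_0: rank C_0 − rank ∂_1 = 5 − 4 = 1, and the invariant factors of ∂_1 are all 1, so H_0 = Z.
  H_1: rank ker ∂_1 − rank ∂_2 = (5 − 4) − 0 = 1, and there is no ∂_2, so H_1 = Z.

As a check, the Euler characteristic is 5 − 5 = 0, which agrees with 1 − 1 = 0.

H_0 ≅ Z,  H_1 ≅ Z.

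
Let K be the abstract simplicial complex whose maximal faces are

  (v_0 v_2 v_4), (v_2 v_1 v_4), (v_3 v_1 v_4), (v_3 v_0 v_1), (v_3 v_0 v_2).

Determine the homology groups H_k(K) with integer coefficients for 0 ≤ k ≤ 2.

Fix the vertex order v_0 < v_1 < v_2 < v_3 < v_4 and write every simplex with vertices in increasing order. Then dim K = 2 and the simplices of K are:

  0-simplices (5): [v_0], [v_1], [v_2], [v_3], [v_4]
  1-simplices (10): [v_0,v_1], [v_0,v_2], [v_0,v_3], [v_0,v_4], [v_1,v_2], [v_1,v_3], [v_1,v_4], [v_2,v_3], [v_2,v_4], [v_3,v_4]
  2-simplices (5): [v_0,v_1,v_3], [v_0,v_2,v_3], [v_0,v_2,v_4], [v_1,v_2,v_4], [v_1,v_3,v_4]

giving chain groups C_0 ≅ Z^5, C_1 ≅ Z^10, C_2 ≅ Z^5.

∂_1: C_1 → C_0 is given by ∂[p,q] = [q] − [p].
As a 5×10 matrix over Z this has rank 4, with invariant factors (1,1,1,1).

Boundary ∂_2: C_2 → C_1 acts by ∂[p,q,r] = [q,r] − [p,r] + [p,q]. For instance
  ∂[v_0,v_1,v_3] = [v_1,v_3] − [v_0,v_3] + [v_0,v_1],
  ∂[v_1,v_2,v_4] = [v_2,v_4] − [v_1,v_4] + [v_1,v_2].
As a 10×5 matrix over Z this has rank 5, with invariant factors (1,1,1,1,1).

Now H_k = ker ∂_k / im ∂_{k+1}, so:

  H_0: rank C_0 − rank ∂_1 = 5 − 4 = 1, and the invariant factors of ∂_1 are all 1, so H_0 = Z.
  H_1: rank ker ∂_1 − rank ∂_2 = (10 − 4) − 5 = 1, and the invariant factors of ∂_2 are all 1, so H_1 = Z.
  H_2: rank ker ∂_2 − rank ∂_3 = (5 − 5) − 0 = 0, and there is no ∂_3, so H_2 = 0.

H_0 ≅ Z,  H_1 ≅ Z,  H_2 = 0.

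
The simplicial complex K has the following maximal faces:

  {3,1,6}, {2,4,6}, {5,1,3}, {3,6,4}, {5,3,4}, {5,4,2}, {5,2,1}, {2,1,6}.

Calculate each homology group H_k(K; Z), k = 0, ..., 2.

H_0 ≅ Z,  H_1 = 0,  H_2 ≅ Z.

Fix the vertex order 1 < 2 < 3 < 4 < 5 < 6 and write every simplex with vertices in increasing order. Then dim K = 2 and the simplices of K are:

  0-simplices (6): [1], [2], [3], [4], [5], [6]
  1-simplices (12): [1,2], [1,3], [1,5], [1,6], [2,4], [2,5], [2,6], [3,4], [3,5], [3,6], [4,5], [4,6]
  2-simplices (8): [1,2,5], [1,2,6], [1,3,5], [1,3,6], [2,4,5], [2,4,6], [3,4,5], [3,4,6]

giving chain groups C_0 ≅ Z^6, C_1 ≅ Z^12, C_2 ≅ Z^8.

∂_1: C_1 → C_0 is given by ∂[p,q] = [q] − [p]. For instance
  ∂[2,5] = [5] − [2].
The resulting 6×12 matrix has rank 5, and its Smith normal form has invariant factors (1,1,1,1,1).

Boundary ∂_2: C_2 → C_1 acts by ∂[p,q,r] = [q,r] − [p,r] + [p,q]. For instance
  ∂[3,4,5] = [4,5] − [3,5] + [3,4],
  ∂[1,3,6] = [3,6] − [1,6] + [1,3].
This gives a 12×8 integer matrix of rank 7; reducing to Smith normal form yields diagonal entries (1,1,1,1,1,1,1).

Reading off H_k = ker ∂_k / im ∂_{k+1}:

  H_0: rank C_0 − rank ∂_1 = 6 − 5 = 1, and the invariant factors of ∂_1 are all 1, so H_0 ≅ Z.
  H_1: rank ker ∂_1 − rank ∂_2 = (12 − 5) − 7 = 0, and the invariant factors of ∂_2 are all 1, so H_1 ≅ 0.
  H_2: rank ker ∂_2 − rank ∂_3 = (8 − 7) − 0 = 1, and there is no ∂_3, so H_2 ≅ Z.

As a check, the Euler characteristic is 6 − 12 + 8 = 2, which agrees with 1 − 0 + 1 = 2.
(K is a triangulation of the 2-sphere S^2.)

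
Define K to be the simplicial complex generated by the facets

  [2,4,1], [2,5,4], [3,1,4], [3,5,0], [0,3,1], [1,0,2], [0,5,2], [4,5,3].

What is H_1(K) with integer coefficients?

Take the total order 0 < 1 < 2 < 3 < 4 < 5 on the vertex set. Then K (dimension 2) consists of the simplices:

  0-simplices (6): [0], [1], [2], [3], [4], [5]
  1-simplices (12): [0,1], [0,2], [0,3], [0,5], [1,2], [1,3], [1,4], [2,4], [2,5], [3,4], [3,5], [4,5]
  2-simplices (8): [0,1,2], [0,1,3], [0,2,5], [0,3,5], [1,2,4], [1,3,4], [2,4,5], [3,4,5]

Hence C_0 ≅ Z^6, C_1 ≅ Z^12, C_2 ≅ Z^8.

∂_1: C_1 → C_0 is given by ∂[p,q] = [q] − [p]. For instance
  ∂[0,5] = [5] − [0].
This gives a 6×12 integer matrix of rank 5; reducing to Smith normal form yields diagonal entries (1,1,1,1,1).

Boundary ∂_2: C_2 → C_1 sends each 2-simplex [p,q,r] to [q,r] − [p,r] + [p,q]. For instance
  ∂[3,4,5] = [4,5] − [3,5] + [3,4],
  ∂[0,1,3] = [1,3] − [0,3] + [0,1].
This gives a 12×8 integer matrix of rank 7; reducing to Smith normal form yields diagonal entries (1,1,1,1,1,1,1).

Now H_k = ker ∂_k / im ∂_{k+1}, so:

  H_1: rank ker ∂_1 − rank ∂_2 = (12 − 5) − 7 = 0, and the invariant factors of ∂_2 are all 1, so H_1 ≅ 0.

(K is a triangulation of the 2-sphere S^2.)

H_1 ≅ 0.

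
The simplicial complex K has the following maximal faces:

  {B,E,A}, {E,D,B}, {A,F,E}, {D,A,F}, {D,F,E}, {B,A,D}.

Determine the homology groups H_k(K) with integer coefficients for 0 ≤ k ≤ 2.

Order the vertices as A < B < D < E < F. Listing each simplex with vertices in this order, K has dimension 2 with simplices:

  0-simplices (5): A, B, D, E, F
  1-simplices (9): AB, AD, AE, AF, BD, BE, DE, DF, EF
  2-simplices (6): ABD, ABE, ADF, AEF, BDE, DEF

so the chain groups are C_0 ≅ Z^5, C_1 ≅ Z^9, C_2 ≅ Z^6.

∂_1: C_1 → C_0 sends each edge [p,q] (with p < q) to q − p. For instance
  ∂BE = E − B.
The resulting 5×9 matrix has rank 4, and its Smith normal form has invariant factors (1,1,1,1).

∂_2: C_2 → C_1 maps a triangle to the signed sum of its edges. For instance
  ∂AEF = EF − AF + AE,
  ∂ADF = DF − AF + AD.
The 9×6 boundary matrix has rank 5 and Smith normal form diag(1,1,1,1,1).

Computing H_k = (kernel of ∂_k) / (image of ∂_{k+1}):

  H_0: rank C_0 − rank ∂_1 = 5 − 4 = 1, and the invariant factors of ∂_1 are all 1, so H_0 = Z.
  H_1: rank ker ∂_1 − rank ∂_2 = (9 − 4) − 5 = 0, and the invariant factors of ∂_2 are all 1, so H_1 = 0.
  H_2: rank ker ∂_2 − rank ∂_3 = (6 − 5) − 0 = 1, and there is no ∂_3, so H_2 = Z.

(K is a triangulation of the 2-sphere S^2.)

H_0 = Z,  H_1 = 0,  H_2 = Z.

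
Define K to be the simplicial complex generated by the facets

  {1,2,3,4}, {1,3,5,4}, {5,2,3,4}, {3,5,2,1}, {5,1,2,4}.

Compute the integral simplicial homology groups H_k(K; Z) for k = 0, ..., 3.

We work with the vertex ordering 1 < 2 < 3 < 4 < 5. The simplices of K, each written with vertices in increasing order, are:

  0-simplices (5): [1], [2], [3], [4], [5]
  1-simplices (10): [1,2], [1,3], [1,4], [1,5], [2,3], [2,4], [2,5], [3,4], [3,5], [4,5]
  2-simplices (10): [1,2,3], [1,2,4], [1,2,5], [1,3,4], [1,3,5], [1,4,5], [2,3,4], [2,3,5], [2,4,5], [3,4,5]
  3-simplices (5): [1,2,3,4], [1,2,3,5], [1,2,4,5], [1,3,4,5], [2,3,4,5]

so the chain groups are C_0 ≅ Z^5, C_1 ≅ Z^10, C_2 ≅ Z^10, C_3 ≅ Z^5.

Boundary ∂_1: C_1 → C_0 sends each edge [p,q] (with p < q) to q − p.
This gives a 5×10 integer matrix of rank 4; reducing to Smith normal form yields diagonal entries (1,1,1,1).

∂_2: C_2 → C_1 sends each 2-simplex [p,q,r] to [q,r] − [p,r] + [p,q]. For instance
  ∂[1,2,5] = [2,5] − [1,5] + [1,2],
  ∂[3,4,5] = [4,5] − [3,5] + [3,4].
This gives a 10×10 integer matrix of rank 6; reducing to Smith normal form yields diagonal entries (1,1,1,1,1,1).

The boundary map ∂_3: C_3 → C_2 sends each 3-simplex σ to the alternating sum Σ_i (−1)^i (σ with its i-th vertex removed). For instance
  ∂[2,3,4,5] = [3,4,5] − [2,4,5] + [2,3,5] − [2,3,4],
  ∂[1,2,4,5] = [2,4,5] − [1,4,5] + [1,2,5] − [1,2,4].
This gives a 10×5 integer matrix of rank 4; reducing to Smith normal form yields diagonal entries (1,1,1,1).

Now H_k = ker ∂_k / im ∂_{k+1}, so:

  H_0: rank C_0 − rank ∂_1 = 5 − 4 = 1, and the invariant factors of ∂_1 are all 1, so H_0 ≅ Z.
  H_1: rank ker ∂_1 − rank ∂_2 = (10 − 4) − 6 = 0, and the invariant factors of ∂_2 are all 1, so H_1 ≅ 0.
  H_2: rank ker ∂_2 − rank ∂_3 = (10 − 6) − 4 = 0, and the invariant factors of ∂_3 are all 1, so H_2 ≅ 0.
  H_3: rank ker ∂_3 − rank ∂_4 = (5 − 4) − 0 = 1, and there is no ∂_4, so H_3 ≅ Z.

As a check, the Euler characteristic is 5 − 10 + 10 − 5 = 0, which agrees with 1 − 0 + 0 − 1 = 0.

H_0 = Z,  H_1 = 0,  H_2 = 0,  H_3 = Z.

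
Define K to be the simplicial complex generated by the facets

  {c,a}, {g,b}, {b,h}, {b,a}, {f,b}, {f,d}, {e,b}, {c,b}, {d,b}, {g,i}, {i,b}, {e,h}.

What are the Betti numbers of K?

b_0 = 1, b_1 = 4.

We work with the vertex ordering a < b < c < d < e < f < g < h < i. The simplices of K, each written with vertices in increasing order, are:

  0-simplices (9): a, b, c, d, e, f, g, h, i
  1-simplices (12): ab, ac, bc, bd, be, bf, bg, bh, bi, df, eh, gi

so the chain groups are C_0 ≅ Z^9, C_1 ≅ Z^12.

Boundary ∂_1: C_1 → C_0 sends each edge [p,q] (with p < q) to q − p.
The resulting 9×12 matrix has rank 8, and its Smith normal form has invariant factors (1,1,1,1,1,1,1,1).

Reading off H_k = ker ∂_k / im ∂_{k+1}:

  H_0: rank C_0 − rank ∂_1 = 9 − 8 = 1, and the invariant factors of ∂_1 are all 1, so H_0 = Z.
  H_1: rank ker ∂_1 − rank ∂_2 = (12 − 8) − 0 = 4, and there is no ∂_2, so H_1 = Z^4.

(K is a triangulation of a wedge of 4 circles.)

Hence the Betti numbers are b_0 = 1, b_1 = 4.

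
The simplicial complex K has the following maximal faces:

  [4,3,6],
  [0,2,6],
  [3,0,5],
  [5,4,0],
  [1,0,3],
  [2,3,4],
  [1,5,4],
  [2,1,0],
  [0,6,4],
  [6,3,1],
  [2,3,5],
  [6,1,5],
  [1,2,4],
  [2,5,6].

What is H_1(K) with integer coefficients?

We work with the vertex ordering 0 < 1 < 2 < 3 < 4 < 5 < 6. The simplices of K, each written with vertices in increasing order, are:

  0-simplices (7): [0], [1], [2], [3], [4], [5], [6]
  1-simplices (21): [0,1], [0,2], [0,3], [0,4], [0,5], [0,6], [1,2], [1,3], [1,4], [1,5], [1,6], [2,3], [2,4], [2,5], [2,6], [3,4], [3,5], [3,6], [4,5], [4,6], [5,6]
  2-simplices (14): [0,1,2], [0,1,3], [0,2,6], [0,3,5], [0,4,5], [0,4,6], [1,2,4], [1,3,6], [1,4,5], [1,5,6], [2,3,4], [2,3,5], [2,5,6], [3,4,6]

so the chain groups are C_0 ≅ Z^7, C_1 ≅ Z^21, C_2 ≅ Z^14.

Boundary ∂_1: C_1 → C_0 is given by ∂[p,q] = [q] − [p]. For instance
  ∂[3,4] = [4] − [3].
The resulting 7×21 matrix has rank 6, and its Smith normal form has invariant factors (1,1,1,1,1,1).

Boundary ∂_2: C_2 → C_1 maps a triangle to the signed sum of its edges. For instance
  ∂[1,3,6] = [3,6] − [1,6] + [1,3],
  ∂[2,3,5] = [3,5] − [2,5] + [2,3].
The resulting 21×14 matrix has rank 13, and its Smith normal form has invariant factors (1,1,1,1,1,1,1,1,1,1,1,1,1).

Reading off H_k = ker ∂_k / im ∂_{k+1}:

  H_1: rank ker ∂_1 − rank ∂_2 = (21 − 6) − 13 = 2, and the invariant factors of ∂_2 are all 1, so H_1 = Z^2.

H_1 ≅ Z^2.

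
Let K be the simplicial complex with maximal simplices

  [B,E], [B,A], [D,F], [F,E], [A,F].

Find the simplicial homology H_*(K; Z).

We work with the vertex ordering A < B < D < E < F. The simplices of K, each written with vertices in increasing order, are:

  0-simplices (5): A, B, D, E, F
  1-simplices (5): AB, AF, BE, DF, EF

giving chain groups C_0 ≅ Z^5, C_1 ≅ Z^5.

The boundary map ∂_1: C_1 → C_0 maps an edge to its endpoints' difference, ∂[p,q] = q − p. For instance
  ∂EF = F − E.
The resulting 5×5 matrix has rank 4, and its Smith normal form has invariant factors (1,1,1,1).

Reading off H_k = ker ∂_k / im ∂_{k+1}:

  H_0: rank C_0 − rank ∂_1 = 5 − 4 = 1, and the invariant factors of ∂_1 are all 1, so H_0 ≅ Z.
  H_1: rank ker ∂_1 − rank ∂_2 = (5 − 4) − 0 = 1, and there is no ∂_2, so H_1 ≅ Z.

H_0 ≅ Z,  H_1 ≅ Z.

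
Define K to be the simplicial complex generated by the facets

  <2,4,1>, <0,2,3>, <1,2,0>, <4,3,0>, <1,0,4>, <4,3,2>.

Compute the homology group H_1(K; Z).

H_1 ≅ 0.

We work with the vertex ordering 0 < 1 < 2 < 3 < 4. The simplices of K, each written with vertices in increasing order, are:

  0-simplices (5): [0], [1], [2], [3], [4]
  1-simplices (9): [0,1], [0,2], [0,3], [0,4], [1,2], [1,4], [2,3], [2,4], [3,4]
  2-simplices (6): [0,1,2], [0,1,4], [0,2,3], [0,3,4], [1,2,4], [2,3,4]

so the chain groups are C_0 ≅ Z^5, C_1 ≅ Z^9, C_2 ≅ Z^6.

∂_1: C_1 → C_0 maps an edge to its endpoints' difference, ∂[p,q] = q − p. For instance
  ∂[1,4] = [4] − [1].
As a 5×9 matrix over Z this has rank 4, with invariant factors (1,1,1,1).

∂_2: C_2 → C_1 maps a triangle to the signed sum of its edges. For instance
  ∂[0,2,3] = [2,3] − [0,3] + [0,2],
  ∂[0,1,2] = [1,2] − [0,2] + [0,1].
The resulting 9×6 matrix has rank 5, and its Smith normal form has invariant factors (1,1,1,1,1).

Now H_k = ker ∂_k / im ∂_{k+1}, so:

  H_1: rank ker ∂_1 − rank ∂_2 = (9 − 4) − 5 = 0, and the invariant factors of ∂_2 are all 1, so H_1 = 0.

(K is a triangulation of the 2-sphere S^2.)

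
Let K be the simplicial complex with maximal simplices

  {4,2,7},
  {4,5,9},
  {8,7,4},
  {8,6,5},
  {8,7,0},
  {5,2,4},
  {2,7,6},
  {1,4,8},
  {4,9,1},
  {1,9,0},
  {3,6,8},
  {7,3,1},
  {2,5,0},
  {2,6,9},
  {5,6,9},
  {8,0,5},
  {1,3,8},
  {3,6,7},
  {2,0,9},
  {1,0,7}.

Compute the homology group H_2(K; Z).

We work with the vertex ordering 0 < 1 < 2 < 3 < 4 < 5 < 6 < 7 < 8 < 9. The simplices of K, each written with vertices in increasing order, are:

  0-simplices (10): [0], [1], [2], [3], [4], [5], [6], [7], [8], [9]
  1-simplices (30): (30 of them)
  2-simplices (20): (20 of them)

giving chain groups C_0 ≅ Z^10, C_1 ≅ Z^30, C_2 ≅ Z^20.

The boundary map ∂_1: C_1 → C_0 maps an edge to its endpoints' difference, ∂[p,q] = q − p.
The 10×30 boundary matrix has rank 9 and Smith normal form diag(1,1,1,1,1,1,1,1,1).

∂_2: C_2 → C_1 sends each 2-simplex [p,q,r] to [q,r] − [p,r] + [p,q]. For instance
  ∂[1,4,9] = [4,9] − [1,9] + [1,4],
  ∂[0,2,9] = [2,9] − [0,9] + [0,2].
As a 30×20 matrix over Z this has rank 20, with invariant factors (1,1,1,1,1,1,1,1,1,1,1,1,1,1,1,1,1,1,1,2).

Now H_k = ker ∂_k / im ∂_{k+1}, so:

  H_2: rank ker ∂_2 − rank ∂_3 = (20 − 20) − 0 = 0, and there is no ∂_3, so H_2 = 0.

(K is a triangulation of the Klein bottle.)

H_2 = 0.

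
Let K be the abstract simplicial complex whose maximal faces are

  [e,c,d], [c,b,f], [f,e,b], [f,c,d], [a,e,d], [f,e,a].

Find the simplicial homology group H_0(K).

We work with the vertex ordering a < b < c < d < e < f. The simplices of K, each written with vertices in increasing order, are:

  0-simplices (6): a, b, c, d, e, f
  1-simplices (12): ad, ae, af, bc, be, bf, cd, ce, cf, de, df, ef
  2-simplices (6): ade, aef, bcf, bef, cde, cdf

so the chain groups are C_0 ≅ Z^6, C_1 ≅ Z^12, C_2 ≅ Z^6.

∂_1: C_1 → C_0 is given by ∂[p,q] = [q] − [p]. For instance
  ∂bf = f − b.
As a 6×12 matrix over Z this has rank 5, with invariant factors (1,1,1,1,1).

∂_2: C_2 → C_1 maps a triangle to the signed sum of its edges. For instance
  ∂bef = ef − bf + be,
  ∂bcf = cf − bf + bc.
The 12×6 boundary matrix has rank 6 and Smith normal form diag(1,1,1,1,1,1).

From H_k ≅ ker(∂_k) / im(∂_{k+1}) we obtain:

  H_0: rank C_0 − rank ∂_1 = 6 − 5 = 1, and the invariant factors of ∂_1 are all 1, so H_0 = Z.

H_0 ≅ Z.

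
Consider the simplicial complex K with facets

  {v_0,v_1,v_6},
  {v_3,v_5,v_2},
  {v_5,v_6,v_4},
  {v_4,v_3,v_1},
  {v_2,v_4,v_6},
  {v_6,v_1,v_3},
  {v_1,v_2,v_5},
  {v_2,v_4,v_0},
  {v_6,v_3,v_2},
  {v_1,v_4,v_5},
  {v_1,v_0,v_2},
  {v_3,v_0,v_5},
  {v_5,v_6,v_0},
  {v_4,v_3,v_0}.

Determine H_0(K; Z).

H_0 ≅ Z.

Take the total order v_0 < v_1 < v_2 < v_3 < v_4 < v_5 < v_6 on the vertex set. Then K (dimension 2) consists of the simplices:

  0-simplices (7): [v_0], [v_1], [v_2], [v_3], [v_4], [v_5], [v_6]
  1-simplices (21): (21 of them)
  2-simplices (14): (14 of them)

Hence C_0 ≅ Z^7, C_1 ≅ Z^21, C_2 ≅ Z^14.

The boundary map ∂_1: C_1 → C_0 maps an edge to its endpoints' difference, ∂[p,q] = q − p. For instance
  ∂[v_1,v_5] = [v_5] − [v_1].
This gives a 7×21 integer matrix of rank 6; reducing to Smith normal form yields diagonal entries (1,1,1,1,1,1).

Boundary ∂_2: C_2 → C_1 sends each 2-simplex [p,q,r] to [q,r] − [p,r] + [p,q]. For instance
  ∂[v_2,v_4,v_6] = [v_4,v_6] − [v_2,v_6] + [v_2,v_4],
  ∂[v_0,v_3,v_5] = [v_3,v_5] − [v_0,v_5] + [v_0,v_3].
This gives a 21×14 integer matrix of rank 13; reducing to Smith normal form yields diagonal entries (1,1,1,1,1,1,1,1,1,1,1,1,1).

Computing H_k = (kernel of ∂_k) / (image of ∂_{k+1}):

  H_0: rank C_0 − rank ∂_1 = 7 − 6 = 1, and the invariant factors of ∂_1 are all 1, so H_0 = Z.

(K is a triangulation of the torus T^2.)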